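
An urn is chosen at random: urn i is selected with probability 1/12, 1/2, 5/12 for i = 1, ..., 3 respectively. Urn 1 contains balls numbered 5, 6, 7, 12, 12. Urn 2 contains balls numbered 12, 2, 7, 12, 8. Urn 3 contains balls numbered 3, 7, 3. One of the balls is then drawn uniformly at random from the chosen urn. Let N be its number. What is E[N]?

E[N | urn 1] = (5+6+7+12+12)/5 = 42/5.
E[N | urn 2] = (12+2+7+12+8)/5 = 41/5.
E[N | urn 3] = (3+7+3)/3 = 13/3.
By the law of total expectation,
E[N] = (1/12)·(42/5) + (1/2)·(41/5) + (5/12)·(13/3) = 1189/180.

1189/180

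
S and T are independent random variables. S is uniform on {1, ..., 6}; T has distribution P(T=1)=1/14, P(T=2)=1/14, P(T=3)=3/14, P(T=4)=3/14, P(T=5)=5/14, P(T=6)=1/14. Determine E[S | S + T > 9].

11/2

P(S + T > 9) = 4/21.
Summing S·P(x,y) over outcomes with S + T > 9 gives 22/21.
E[S | S + T > 9] = (22/21) / (4/21) = 11/2.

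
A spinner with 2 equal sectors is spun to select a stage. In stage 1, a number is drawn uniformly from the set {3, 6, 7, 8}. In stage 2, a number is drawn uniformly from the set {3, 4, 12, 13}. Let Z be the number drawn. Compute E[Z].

E[Z | stage 1] = (3+6+7+8)/4 = 6.
E[Z | stage 2] = (3+4+12+13)/4 = 8.
By the law of total expectation,
E[Z] = (1/2)·(6) + (1/2)·(8) = 7.

7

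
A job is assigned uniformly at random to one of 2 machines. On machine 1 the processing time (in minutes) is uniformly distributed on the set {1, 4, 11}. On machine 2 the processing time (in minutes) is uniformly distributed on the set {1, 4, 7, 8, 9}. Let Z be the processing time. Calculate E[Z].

E[Z | machine 1] = (1+4+11)/3 = 16/3.
E[Z | machine 2] = (1+4+7+8+9)/5 = 29/5.
By the law of total expectation,
E[Z] = (1/2)·(16/3) + (1/2)·(29/5) = 167/30.

167/30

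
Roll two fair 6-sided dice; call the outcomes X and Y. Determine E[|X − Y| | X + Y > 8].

P(X + Y > 8) = 5/18.
Summing |X−Y|·P(x,y) over outcomes with X + Y > 8 gives 7/18.
E[|X − Y| | X + Y > 8] = (7/18) / (5/18) = 7/5.

7/5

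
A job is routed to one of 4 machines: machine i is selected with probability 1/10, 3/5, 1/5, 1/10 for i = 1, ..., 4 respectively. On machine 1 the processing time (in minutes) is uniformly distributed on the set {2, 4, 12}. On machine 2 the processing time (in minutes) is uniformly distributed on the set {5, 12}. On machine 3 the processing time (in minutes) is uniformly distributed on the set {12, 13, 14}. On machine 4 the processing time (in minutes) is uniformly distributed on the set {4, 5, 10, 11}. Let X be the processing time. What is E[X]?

181/20

E[X | machine 1] = (2+4+12)/3 = 6.
E[X | machine 2] = (5+12)/2 = 17/2.
E[X | machine 3] = (12+13+14)/3 = 13.
E[X | machine 4] = (4+5+10+11)/4 = 15/2.
E[X] = (1/10)·(6) + (3/5)·(17/2) + (1/5)·(13) + (1/10)·(15/2) = 181/20.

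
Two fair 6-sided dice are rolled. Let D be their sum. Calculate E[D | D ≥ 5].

P(D ≥ 5) = 5/6.
Σ over the event: 5·1/9 + 6·5/36 + 7·1/6 + 8·5/36 + 9·1/9 + 10·1/12 + 11·1/18 + 12·1/36 = 58/9.
E[D | D ≥ 5] = (58/9) / (5/6) = 116/15.

116/15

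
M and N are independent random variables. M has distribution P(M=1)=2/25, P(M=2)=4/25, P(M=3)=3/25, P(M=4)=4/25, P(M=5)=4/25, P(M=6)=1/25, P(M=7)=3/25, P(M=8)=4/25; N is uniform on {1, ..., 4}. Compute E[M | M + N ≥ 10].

144/19

P(M + N ≥ 10) = 19/100.
Summing M·P(x,y) over outcomes with M + N ≥ 10 gives 36/25.
E[M | M + N ≥ 10] = (36/25) / (19/100) = 144/19.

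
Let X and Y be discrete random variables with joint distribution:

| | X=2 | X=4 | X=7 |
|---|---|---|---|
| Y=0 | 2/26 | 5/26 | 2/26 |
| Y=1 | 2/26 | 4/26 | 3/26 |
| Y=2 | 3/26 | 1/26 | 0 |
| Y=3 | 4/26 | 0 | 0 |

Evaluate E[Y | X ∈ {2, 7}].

P(X ∈ {2, 7}) = 8/13.
Σ Y·P over the event = 0·(2/26) + 1·(2/26) + 2·(3/26) + 3·(4/26) + 0·(2/26) + 1·(3/26) = 23/26.
E[Y | X ∈ {2, 7}] = (23/26) / (8/13) = 23/16.

23/16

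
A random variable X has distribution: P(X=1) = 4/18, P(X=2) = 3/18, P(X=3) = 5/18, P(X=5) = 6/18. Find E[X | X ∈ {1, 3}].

P(X ∈ {1, 3}) = 1/2.
Σ over the event: 1·2/9 + 3·5/18 = 19/18.
E[X | X ∈ {1, 3}] = (19/18) / (1/2) = 19/9.

19/9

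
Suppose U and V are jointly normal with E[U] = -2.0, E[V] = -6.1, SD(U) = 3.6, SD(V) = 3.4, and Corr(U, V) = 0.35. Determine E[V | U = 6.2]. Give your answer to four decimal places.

The regression of V on U has slope ρ·σ_V/σ_U and passes through (μ_U, μ_V).
E[V | U=6.2] = -6.1 + (0.35)·(3.4/3.6)·(6.2 − (-2.0)) = -6.1 + (0.33056)·(8.2) = -3.3894.

-3.3894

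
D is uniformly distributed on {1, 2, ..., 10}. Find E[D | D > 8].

Given D > 8, D is equally likely to be any of {9, 10}.
E[D | D > 8] = (9 + 10) / 2 = 19/2.

19/2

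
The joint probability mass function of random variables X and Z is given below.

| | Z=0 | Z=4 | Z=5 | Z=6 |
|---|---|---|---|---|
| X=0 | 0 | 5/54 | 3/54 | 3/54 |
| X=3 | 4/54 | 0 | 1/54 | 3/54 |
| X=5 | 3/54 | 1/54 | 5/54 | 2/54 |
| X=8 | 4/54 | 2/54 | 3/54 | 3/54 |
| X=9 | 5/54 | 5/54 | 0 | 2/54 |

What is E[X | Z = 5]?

13/3

P(Z = 5) = 2/9.
Σ X·P over the event = 0·(3/54) + 3·(1/54) + 5·(5/54) + 8·(3/54) = 26/27.
E[X | Z = 5] = (26/27) / (2/9) = 13/3.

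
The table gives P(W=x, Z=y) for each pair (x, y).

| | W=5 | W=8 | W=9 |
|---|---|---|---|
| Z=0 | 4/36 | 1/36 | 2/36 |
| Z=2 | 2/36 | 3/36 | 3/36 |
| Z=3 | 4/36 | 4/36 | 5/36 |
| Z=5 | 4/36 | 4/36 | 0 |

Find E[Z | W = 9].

P(W = 9) = 5/18.
Summing Z·P(W=x,Z=y) over the conditioning event gives 7/12.
E[Z | W = 9] = (7/12) / (5/18) = 21/10.

21/10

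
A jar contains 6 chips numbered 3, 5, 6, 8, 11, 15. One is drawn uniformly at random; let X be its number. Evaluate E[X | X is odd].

17/2

P(X is odd) = 2/3.
Σ over the event: 3·1/6 + 5·1/6 + 11·1/6 + 15·1/6 = 17/3.
E[X | X is odd] = (17/3) / (2/3) = 17/2.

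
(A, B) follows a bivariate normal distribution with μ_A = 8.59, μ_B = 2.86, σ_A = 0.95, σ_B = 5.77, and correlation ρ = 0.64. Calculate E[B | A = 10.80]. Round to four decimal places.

11.4506

The regression of B on A has slope ρ·σ_B/σ_A and passes through (μ_A, μ_B).
E[B | A=10.80] = 2.86 + (0.64)·(5.77/0.95)·(10.80 − (8.59)) = 2.86 + (3.88716)·(2.21) = 11.4506.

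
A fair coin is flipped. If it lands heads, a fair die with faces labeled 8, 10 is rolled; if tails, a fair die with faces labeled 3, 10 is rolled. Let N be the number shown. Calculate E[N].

E[N | heads] = (8+10)/2 = 9.
E[N | tails] = (3+10)/2 = 13/2.
By the law of total expectation,
E[N] = (1/2)·(9) + (1/2)·(13/2) = 31/4.

31/4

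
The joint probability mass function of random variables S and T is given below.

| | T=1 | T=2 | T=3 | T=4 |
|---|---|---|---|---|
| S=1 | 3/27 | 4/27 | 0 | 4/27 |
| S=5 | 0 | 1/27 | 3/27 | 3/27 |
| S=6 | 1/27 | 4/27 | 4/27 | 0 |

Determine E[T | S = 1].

P(S = 1) = 11/27.
Summing T·P(S=x,T=y) over the conditioning event gives 1.
E[T | S = 1] = (1) / (11/27) = 27/11.

27/11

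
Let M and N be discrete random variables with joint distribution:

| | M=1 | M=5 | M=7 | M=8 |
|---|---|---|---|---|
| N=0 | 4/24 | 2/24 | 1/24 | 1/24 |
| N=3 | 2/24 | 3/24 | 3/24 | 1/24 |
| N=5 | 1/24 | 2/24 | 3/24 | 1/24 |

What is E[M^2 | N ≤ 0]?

167/8

P(N ≤ 0) = 1/3.
Σ M^2·P over the event = 1·(4/24) + 25·(2/24) + 49·(1/24) + 64·(1/24) = 167/24.
E[M^2 | N ≤ 0] = (167/24) / (1/3) = 167/8.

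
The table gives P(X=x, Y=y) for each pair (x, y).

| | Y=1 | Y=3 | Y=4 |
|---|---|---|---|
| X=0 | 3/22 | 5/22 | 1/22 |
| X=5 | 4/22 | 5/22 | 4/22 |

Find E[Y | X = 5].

35/13

P(X = 5) = 13/22.
Σ Y·P over the event = 1·(4/22) + 3·(5/22) + 4·(4/22) = 35/22.
E[Y | X = 5] = (35/22) / (13/22) = 35/13.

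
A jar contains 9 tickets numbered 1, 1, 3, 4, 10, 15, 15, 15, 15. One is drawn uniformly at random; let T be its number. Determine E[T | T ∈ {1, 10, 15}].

P(T ∈ {1, 10, 15}) = 7/9.
Σ over the event: 1·2/9 + 10·1/9 + 15·4/9 = 8.
E[T | T ∈ {1, 10, 15}] = (8) / (7/9) = 72/7.

72/7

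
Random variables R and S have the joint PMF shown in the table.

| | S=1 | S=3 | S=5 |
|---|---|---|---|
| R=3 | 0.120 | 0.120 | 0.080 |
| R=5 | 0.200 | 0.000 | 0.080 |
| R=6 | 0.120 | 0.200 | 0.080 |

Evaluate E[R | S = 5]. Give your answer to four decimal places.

P(S = 5) = 0.240.
Σ R·P over the event = 3·(0.080) + 5·(0.080) + 6·(0.080) = 1.120.
E[R | S = 5] = (1.120) / (0.240) = 4.6667.

4.6667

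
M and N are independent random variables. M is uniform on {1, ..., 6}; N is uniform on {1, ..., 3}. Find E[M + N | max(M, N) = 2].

10/3

P(max(M, N) = 2) = 1/6.
Summing (M+N)·P(x,y) over outcomes with max(M, N) = 2 gives 5/9.
E[M + N | max(M, N) = 2] = (5/9) / (1/6) = 10/3.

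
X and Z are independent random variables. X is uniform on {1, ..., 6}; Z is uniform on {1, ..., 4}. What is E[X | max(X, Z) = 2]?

P(max(X, Z) = 2) = 1/8.
Summing X·P(x,y) over outcomes with max(X, Z) = 2 gives 5/24.
E[X | max(X, Z) = 2] = (5/24) / (1/8) = 5/3.

5/3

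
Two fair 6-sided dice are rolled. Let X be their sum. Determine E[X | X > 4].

P(X > 4) = 5/6.
Σ over the event: 5·1/9 + 6·5/36 + 7·1/6 + 8·5/36 + 9·1/9 + 10·1/12 + 11·1/18 + 12·1/36 = 58/9.
E[X | X > 4] = (58/9) / (5/6) = 116/15.

116/15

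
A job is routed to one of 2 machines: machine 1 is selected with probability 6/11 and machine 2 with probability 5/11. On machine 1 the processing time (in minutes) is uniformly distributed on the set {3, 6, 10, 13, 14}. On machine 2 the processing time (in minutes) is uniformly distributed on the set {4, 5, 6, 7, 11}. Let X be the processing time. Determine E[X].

441/55

E[X | machine 1] = (3+6+10+13+14)/5 = 46/5.
E[X | machine 2] = (4+5+6+7+11)/5 = 33/5.
E[X] = (6/11)·(46/5) + (5/11)·(33/5) = 441/55.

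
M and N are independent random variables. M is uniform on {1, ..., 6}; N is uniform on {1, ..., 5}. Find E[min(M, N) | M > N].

7/3

P(M > N) = 1/2.
Summing min(M,N)·P(x,y) over outcomes with M > N gives 7/6.
E[min(M, N) | M > N] = (7/6) / (1/2) = 7/3.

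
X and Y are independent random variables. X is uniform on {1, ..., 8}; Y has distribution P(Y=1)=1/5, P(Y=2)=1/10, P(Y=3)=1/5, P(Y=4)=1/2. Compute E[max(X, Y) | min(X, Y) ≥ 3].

P(min(X, Y) ≥ 3) = 21/40.
Summing max(X,Y)·P(x,y) over outcomes with min(X, Y) ≥ 3 gives 59/20.
E[max(X, Y) | min(X, Y) ≥ 3] = (59/20) / (21/40) = 118/21.

118/21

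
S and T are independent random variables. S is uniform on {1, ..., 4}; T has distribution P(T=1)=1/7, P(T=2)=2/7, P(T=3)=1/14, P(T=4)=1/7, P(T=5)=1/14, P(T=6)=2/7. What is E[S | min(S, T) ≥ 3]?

P(min(S, T) ≥ 3) = 2/7.
Summing S·P(x,y) over outcomes with min(S, T) ≥ 3 gives 1.
E[S | min(S, T) ≥ 3] = (1) / (2/7) = 7/2.

7/2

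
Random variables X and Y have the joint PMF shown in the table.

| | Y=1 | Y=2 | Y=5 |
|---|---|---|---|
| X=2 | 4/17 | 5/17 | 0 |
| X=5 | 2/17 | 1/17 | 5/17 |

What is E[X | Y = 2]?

5/2

P(Y = 2) = 6/17.
Σ X·P over the event = 2·(5/17) + 5·(1/17) = 15/17.
E[X | Y = 2] = (15/17) / (6/17) = 5/2.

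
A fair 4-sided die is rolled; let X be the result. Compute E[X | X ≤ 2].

Given X ≤ 2, X is equally likely to be any of {1, 2}.
E[X | X ≤ 2] = (1 + 2) / 2 = 3/2.

3/2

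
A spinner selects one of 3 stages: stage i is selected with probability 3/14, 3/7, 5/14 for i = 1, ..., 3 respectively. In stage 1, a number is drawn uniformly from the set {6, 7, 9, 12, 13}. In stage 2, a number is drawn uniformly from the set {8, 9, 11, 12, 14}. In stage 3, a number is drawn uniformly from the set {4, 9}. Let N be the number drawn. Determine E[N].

E[N | stage 1] = (6+7+9+12+13)/5 = 47/5.
E[N | stage 2] = (8+9+11+12+14)/5 = 54/5.
E[N | stage 3] = (4+9)/2 = 13/2.
E[N] = (3/14)·(47/5) + (3/7)·(54/5) + (5/14)·(13/2) = 251/28.

251/28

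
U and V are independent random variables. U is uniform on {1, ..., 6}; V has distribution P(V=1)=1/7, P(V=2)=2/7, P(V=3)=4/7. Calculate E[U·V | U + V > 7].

78/5

P(U + V > 7) = 5/21.
Summing UV·P(x,y) over outcomes with U + V > 7 gives 26/7.
E[U·V | U + V > 7] = (26/7) / (5/21) = 78/5.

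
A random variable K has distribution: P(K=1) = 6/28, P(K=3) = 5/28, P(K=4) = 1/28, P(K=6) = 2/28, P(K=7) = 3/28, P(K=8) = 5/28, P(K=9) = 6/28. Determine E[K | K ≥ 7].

P(K ≥ 7) = 1/2.
Σ over the event: 7·3/28 + 8·5/28 + 9·3/14 = 115/28.
E[K | K ≥ 7] = (115/28) / (1/2) = 115/14.

115/14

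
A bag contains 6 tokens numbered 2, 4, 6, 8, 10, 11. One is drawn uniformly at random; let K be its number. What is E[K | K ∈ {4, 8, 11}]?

23/3

P(K ∈ {4, 8, 11}) = 1/2.
Σ over the event: 4·1/6 + 8·1/6 + 11·1/6 = 23/6.
E[K | K ∈ {4, 8, 11}] = (23/6) / (1/2) = 23/3.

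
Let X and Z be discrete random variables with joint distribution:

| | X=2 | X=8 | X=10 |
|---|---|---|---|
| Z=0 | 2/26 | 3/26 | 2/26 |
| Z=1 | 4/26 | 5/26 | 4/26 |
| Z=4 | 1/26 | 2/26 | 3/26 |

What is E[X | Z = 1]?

P(Z = 1) = 1/2.
Σ X·P over the event = 2·(4/26) + 8·(5/26) + 10·(4/26) = 44/13.
E[X | Z = 1] = (44/13) / (1/2) = 88/13.

88/13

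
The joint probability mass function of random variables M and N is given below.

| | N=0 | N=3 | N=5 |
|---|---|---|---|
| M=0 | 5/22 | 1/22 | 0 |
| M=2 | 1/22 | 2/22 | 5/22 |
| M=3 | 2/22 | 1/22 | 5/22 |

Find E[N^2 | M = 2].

P(M = 2) = 4/11.
Summing N^2·P(M=x,N=y) over the conditioning event gives 13/2.
E[N^2 | M = 2] = (13/2) / (4/11) = 143/8.

143/8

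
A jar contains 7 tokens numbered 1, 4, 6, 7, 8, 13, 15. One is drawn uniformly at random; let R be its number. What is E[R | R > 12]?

P(R > 12) = 2/7.
Σ over the event: 13·1/7 + 15·1/7 = 4.
E[R | R > 12] = (4) / (2/7) = 14.

14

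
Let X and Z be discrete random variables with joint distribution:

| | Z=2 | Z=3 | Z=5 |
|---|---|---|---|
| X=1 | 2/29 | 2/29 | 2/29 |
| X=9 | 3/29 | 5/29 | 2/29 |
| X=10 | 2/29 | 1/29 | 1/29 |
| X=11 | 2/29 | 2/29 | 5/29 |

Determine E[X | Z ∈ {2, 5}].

156/19

P(Z ∈ {2, 5}) = 19/29.
Σ X·P over the event = 1·(2/29) + 1·(2/29) + 9·(3/29) + 9·(2/29) + 10·(2/29) + 10·(1/29) + 11·(2/29) + 11·(5/29) = 156/29.
E[X | Z ∈ {2, 5}] = (156/29) / (19/29) = 156/19.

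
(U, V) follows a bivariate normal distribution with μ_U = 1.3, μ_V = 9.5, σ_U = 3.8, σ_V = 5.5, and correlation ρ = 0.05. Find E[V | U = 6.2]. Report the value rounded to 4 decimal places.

9.8546

The regression of V on U has slope ρ·σ_V/σ_U and passes through (μ_U, μ_V).
E[V | U=6.2] = 9.5 + (0.05)·(5.5/3.8)·(6.2 − (1.3)) = 9.5 + (0.072368)·(4.9) = 9.8546.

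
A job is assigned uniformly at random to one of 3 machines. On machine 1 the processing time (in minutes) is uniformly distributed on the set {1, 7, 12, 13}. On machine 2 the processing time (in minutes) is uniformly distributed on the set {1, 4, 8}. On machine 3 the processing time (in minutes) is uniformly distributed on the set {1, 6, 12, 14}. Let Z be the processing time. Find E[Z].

125/18

E[Z | machine 1] = (1+7+12+13)/4 = 33/4.
E[Z | machine 2] = (1+4+8)/3 = 13/3.
E[Z | machine 3] = (1+6+12+14)/4 = 33/4.
E[Z] = (1/3)·(33/4) + (1/3)·(13/3) + (1/3)·(33/4) = 125/18.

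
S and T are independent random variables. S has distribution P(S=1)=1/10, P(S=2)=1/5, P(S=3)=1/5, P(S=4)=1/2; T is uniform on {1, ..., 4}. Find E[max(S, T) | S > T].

76/21

P(S > T) = 21/40.
Summing max(S,T)·P(x,y) over outcomes with S > T gives 19/10.
E[max(S, T) | S > T] = (19/10) / (21/40) = 76/21.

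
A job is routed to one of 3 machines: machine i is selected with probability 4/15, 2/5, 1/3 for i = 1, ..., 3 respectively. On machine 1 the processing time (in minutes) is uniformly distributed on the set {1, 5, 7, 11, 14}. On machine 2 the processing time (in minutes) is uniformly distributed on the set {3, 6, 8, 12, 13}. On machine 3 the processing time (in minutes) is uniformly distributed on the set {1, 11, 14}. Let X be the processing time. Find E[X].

E[X | machine 1] = (1+5+7+11+14)/5 = 38/5.
E[X | machine 2] = (3+6+8+12+13)/5 = 42/5.
E[X | machine 3] = (1+11+14)/3 = 26/3.
E[X] = (4/15)·(38/5) + (2/5)·(42/5) + (1/3)·(26/3) = 1862/225.

1862/225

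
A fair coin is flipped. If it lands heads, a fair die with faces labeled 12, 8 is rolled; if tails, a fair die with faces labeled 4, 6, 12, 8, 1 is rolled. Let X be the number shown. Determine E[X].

E[X | heads] = (12+8)/2 = 10.
E[X | tails] = (4+6+12+8+1)/5 = 31/5.
E[X] = (1/2)·(10) + (1/2)·(31/5) = 81/10.

81/10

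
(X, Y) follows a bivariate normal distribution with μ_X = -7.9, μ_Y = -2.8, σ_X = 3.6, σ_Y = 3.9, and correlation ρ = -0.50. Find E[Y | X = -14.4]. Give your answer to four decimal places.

0.7208

E[Y | X=x] = μ_Y + ρ(σ_Y/σ_X)(x − μ_X) for jointly normal variables.
E[Y | X=-14.4] = -2.8 + (-0.50)·(3.9/3.6)·(-14.4 − (-7.9)) = -2.8 + (-0.541667)·(-6.5) = 0.7208.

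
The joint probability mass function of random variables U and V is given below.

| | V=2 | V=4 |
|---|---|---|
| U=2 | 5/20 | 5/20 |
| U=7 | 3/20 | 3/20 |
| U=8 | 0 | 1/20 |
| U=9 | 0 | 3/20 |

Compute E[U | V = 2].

P(V = 2) = 2/5.
Σ U·P over the event = 2·(5/20) + 7·(3/20) = 31/20.
E[U | V = 2] = (31/20) / (2/5) = 31/8.

31/8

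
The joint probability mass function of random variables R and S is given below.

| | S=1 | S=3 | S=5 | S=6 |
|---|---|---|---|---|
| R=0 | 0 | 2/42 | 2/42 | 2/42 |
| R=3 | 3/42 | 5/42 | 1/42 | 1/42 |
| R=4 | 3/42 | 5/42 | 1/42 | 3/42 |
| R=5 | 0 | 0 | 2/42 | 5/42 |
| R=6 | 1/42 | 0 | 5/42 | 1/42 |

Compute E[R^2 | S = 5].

P(S = 5) = 11/42.
Σ R^2·P over the event = 0·(2/42) + 9·(1/42) + 16·(1/42) + 25·(2/42) + 36·(5/42) = 85/14.
E[R^2 | S = 5] = (85/14) / (11/42) = 255/11.

255/11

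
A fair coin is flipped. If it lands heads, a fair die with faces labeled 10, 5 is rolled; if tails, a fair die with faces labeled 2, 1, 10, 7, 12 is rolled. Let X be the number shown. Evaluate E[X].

139/20

E[X | heads] = (10+5)/2 = 15/2.
E[X | tails] = (2+1+10+7+12)/5 = 32/5.
By the law of total expectation,
E[X] = (1/2)·(15/2) + (1/2)·(32/5) = 139/20.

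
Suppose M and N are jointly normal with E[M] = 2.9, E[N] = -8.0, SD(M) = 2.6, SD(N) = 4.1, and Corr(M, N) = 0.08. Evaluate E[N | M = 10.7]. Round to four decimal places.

-7.0160

The regression of N on M has slope ρ·σ_N/σ_M and passes through (μ_M, μ_N).
E[N | M=10.7] = -8.0 + (0.08)·(4.1/2.6)·(10.7 − (2.9)) = -8.0 + (0.12615)·(7.8) = -7.0160.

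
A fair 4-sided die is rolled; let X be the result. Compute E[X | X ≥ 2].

3

Given X ≥ 2, X is equally likely to be any of {2, 3, 4}.
E[X | X ≥ 2] = (2 + 3 + 4) / 3 = 3.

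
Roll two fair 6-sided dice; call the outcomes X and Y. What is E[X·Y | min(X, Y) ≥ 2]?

P(min(X, Y) ≥ 2) = 25/36.
Summing XY·P(x,y) over outcomes with min(X, Y) ≥ 2 gives 100/9.
E[X·Y | min(X, Y) ≥ 2] = (100/9) / (25/36) = 16.

16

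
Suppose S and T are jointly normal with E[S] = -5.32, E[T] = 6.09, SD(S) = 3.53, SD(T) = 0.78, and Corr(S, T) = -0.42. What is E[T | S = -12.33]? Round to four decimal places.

6.7406

For a bivariate normal, E[T | S=x] = μ_T + ρ·(σ_T/σ_S)·(x − μ_S).
E[T | S=-12.33] = 6.09 + (-0.42)·(0.78/3.53)·(-12.33 − (-5.32)) = 6.09 + (-0.092805)·(-7.01) = 6.7406.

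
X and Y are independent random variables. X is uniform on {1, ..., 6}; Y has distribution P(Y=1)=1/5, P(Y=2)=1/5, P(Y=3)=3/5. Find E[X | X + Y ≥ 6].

80/17

P(X + Y ≥ 6) = 17/30.
Summing X·P(x,y) over outcomes with X + Y ≥ 6 gives 8/3.
E[X | X + Y ≥ 6] = (8/3) / (17/30) = 80/17.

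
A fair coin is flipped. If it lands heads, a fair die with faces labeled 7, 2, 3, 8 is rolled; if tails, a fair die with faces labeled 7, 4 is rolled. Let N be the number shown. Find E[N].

E[N | heads] = (7+2+3+8)/4 = 5.
E[N | tails] = (7+4)/2 = 11/2.
E[N] = (1/2)·(5) + (1/2)·(11/2) = 21/4.

21/4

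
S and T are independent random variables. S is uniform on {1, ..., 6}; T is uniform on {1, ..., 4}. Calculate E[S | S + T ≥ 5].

37/9

P(S + T ≥ 5) = 3/4.
Summing S·P(x,y) over outcomes with S + T ≥ 5 gives 37/12.
E[S | S + T ≥ 5] = (37/12) / (3/4) = 37/9.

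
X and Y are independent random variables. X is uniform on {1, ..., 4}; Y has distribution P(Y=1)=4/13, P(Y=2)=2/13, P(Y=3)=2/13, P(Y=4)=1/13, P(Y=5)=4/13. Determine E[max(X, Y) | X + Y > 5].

114/25

P(X + Y > 5) = 25/52.
Summing max(X,Y)·P(x,y) over outcomes with X + Y > 5 gives 57/26.
E[max(X, Y) | X + Y > 5] = (57/26) / (25/52) = 114/25.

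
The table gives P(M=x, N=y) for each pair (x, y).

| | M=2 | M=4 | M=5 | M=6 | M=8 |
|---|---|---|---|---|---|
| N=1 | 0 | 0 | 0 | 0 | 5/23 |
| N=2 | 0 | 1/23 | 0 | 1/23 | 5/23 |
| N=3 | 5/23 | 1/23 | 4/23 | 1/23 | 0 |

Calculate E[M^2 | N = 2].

P(N = 2) = 7/23.
Σ M^2·P over the event = 16·(1/23) + 36·(1/23) + 64·(5/23) = 372/23.
E[M^2 | N = 2] = (372/23) / (7/23) = 372/7.

372/7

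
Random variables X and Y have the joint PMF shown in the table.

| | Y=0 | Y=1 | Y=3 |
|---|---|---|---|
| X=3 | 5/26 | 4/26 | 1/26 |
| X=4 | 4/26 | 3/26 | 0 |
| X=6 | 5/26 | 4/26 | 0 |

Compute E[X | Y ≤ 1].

P(Y ≤ 1) = 25/26.
Σ X·P over the event = 3·(5/26) + 3·(4/26) + 4·(4/26) + 4·(3/26) + 6·(5/26) + 6·(4/26) = 109/26.
E[X | Y ≤ 1] = (109/26) / (25/26) = 109/25.

109/25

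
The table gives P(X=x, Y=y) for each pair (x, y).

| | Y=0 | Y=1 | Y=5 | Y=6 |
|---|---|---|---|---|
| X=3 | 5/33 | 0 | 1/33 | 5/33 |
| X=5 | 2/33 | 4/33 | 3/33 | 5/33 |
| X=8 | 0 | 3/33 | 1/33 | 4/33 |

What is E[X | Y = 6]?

36/7

P(Y = 6) = 14/33.
Summing X·P(X=x,Y=y) over the conditioning event gives 24/11.
E[X | Y = 6] = (24/11) / (14/33) = 36/7.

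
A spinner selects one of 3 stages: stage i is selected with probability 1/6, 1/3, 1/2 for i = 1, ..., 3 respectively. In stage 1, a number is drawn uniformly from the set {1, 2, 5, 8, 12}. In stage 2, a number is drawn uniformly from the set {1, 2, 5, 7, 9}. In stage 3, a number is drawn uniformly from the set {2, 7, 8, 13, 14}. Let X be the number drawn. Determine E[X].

E[X | stage 1] = (1+2+5+8+12)/5 = 28/5.
E[X | stage 2] = (1+2+5+7+9)/5 = 24/5.
E[X | stage 3] = (2+7+8+13+14)/5 = 44/5.
E[X] = (1/6)·(28/5) + (1/3)·(24/5) + (1/2)·(44/5) = 104/15.

104/15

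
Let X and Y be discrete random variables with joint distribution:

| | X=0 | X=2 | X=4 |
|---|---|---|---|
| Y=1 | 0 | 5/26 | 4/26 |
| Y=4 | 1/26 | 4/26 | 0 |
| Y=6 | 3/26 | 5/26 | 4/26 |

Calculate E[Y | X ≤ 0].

P(X ≤ 0) = 2/13.
Σ Y·P over the event = 4·(1/26) + 6·(3/26) = 11/13.
E[Y | X ≤ 0] = (11/13) / (2/13) = 11/2.

11/2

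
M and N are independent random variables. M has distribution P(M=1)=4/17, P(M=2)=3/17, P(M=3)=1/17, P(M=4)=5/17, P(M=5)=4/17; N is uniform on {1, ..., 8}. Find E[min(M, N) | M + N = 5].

17/13

P(M + N = 5) = 13/136.
Summing min(M,N)·P(x,y) over outcomes with M + N = 5 gives 1/8.
E[min(M, N) | M + N = 5] = (1/8) / (13/136) = 17/13.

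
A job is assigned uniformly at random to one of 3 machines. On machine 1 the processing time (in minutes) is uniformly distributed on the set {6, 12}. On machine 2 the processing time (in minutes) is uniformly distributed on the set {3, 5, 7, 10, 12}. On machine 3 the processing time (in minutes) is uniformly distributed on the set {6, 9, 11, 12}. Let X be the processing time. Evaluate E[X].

259/30

E[X | machine 1] = (6+12)/2 = 9.
E[X | machine 2] = (3+5+7+10+12)/5 = 37/5.
E[X | machine 3] = (6+9+11+12)/4 = 19/2.
E[X] = (1/3)·(9) + (1/3)·(37/5) + (1/3)·(19/2) = 259/30.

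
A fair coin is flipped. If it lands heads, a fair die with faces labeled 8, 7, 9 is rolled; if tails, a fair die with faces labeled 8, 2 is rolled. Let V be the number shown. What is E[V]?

E[V | heads] = (8+7+9)/3 = 8.
E[V | tails] = (8+2)/2 = 5.
By the law of total expectation,
E[V] = (1/2)·(8) + (1/2)·(5) = 13/2.

13/2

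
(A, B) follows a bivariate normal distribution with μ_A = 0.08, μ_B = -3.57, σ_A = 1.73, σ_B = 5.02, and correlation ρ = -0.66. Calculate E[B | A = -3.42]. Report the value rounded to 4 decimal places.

E[B | A=x] = μ_B + ρ(σ_B/σ_A)(x − μ_A) for jointly normal variables.
E[B | A=-3.42] = -3.57 + (-0.66)·(5.02/1.73)·(-3.42 − (0.08)) = -3.57 + (-1.91514)·(-3.5) = 3.1330.

3.1330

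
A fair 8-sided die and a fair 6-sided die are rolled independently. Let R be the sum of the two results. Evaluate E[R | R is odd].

P(R is odd) = 1/2.
Σ over the event: 3·1/24 + 5·1/12 + 7·1/8 + 9·1/8 + 11·1/12 + 13·1/24 = 4.
E[R | R is odd] = (4) / (1/2) = 8.

8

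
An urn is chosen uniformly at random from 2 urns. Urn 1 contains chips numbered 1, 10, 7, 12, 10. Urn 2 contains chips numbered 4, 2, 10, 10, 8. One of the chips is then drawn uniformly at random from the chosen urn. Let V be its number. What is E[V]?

E[V | urn 1] = (1+10+7+12+10)/5 = 8.
E[V | urn 2] = (4+2+10+10+8)/5 = 34/5.
E[V] = (1/2)·(8) + (1/2)·(34/5) = 37/5.

37/5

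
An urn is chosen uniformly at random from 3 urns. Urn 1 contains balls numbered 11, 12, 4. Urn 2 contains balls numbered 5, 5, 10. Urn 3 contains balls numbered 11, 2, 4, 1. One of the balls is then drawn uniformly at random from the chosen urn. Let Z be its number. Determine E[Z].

121/18

E[Z | urn 1] = (11+12+4)/3 = 9.
E[Z | urn 2] = (5+5+10)/3 = 20/3.
E[Z | urn 3] = (11+2+4+1)/4 = 9/2.
E[Z] = (1/3)·(9) + (1/3)·(20/3) + (1/3)·(9/2) = 121/18.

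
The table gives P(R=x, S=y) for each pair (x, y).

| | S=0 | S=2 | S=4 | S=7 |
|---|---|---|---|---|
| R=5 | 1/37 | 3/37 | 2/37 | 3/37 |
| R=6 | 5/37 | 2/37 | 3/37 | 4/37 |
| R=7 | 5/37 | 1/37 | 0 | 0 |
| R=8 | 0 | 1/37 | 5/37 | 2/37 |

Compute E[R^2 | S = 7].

347/9

P(S = 7) = 9/37.
Σ R^2·P over the event = 25·(3/37) + 36·(4/37) + 64·(2/37) = 347/37.
E[R^2 | S = 7] = (347/37) / (9/37) = 347/9.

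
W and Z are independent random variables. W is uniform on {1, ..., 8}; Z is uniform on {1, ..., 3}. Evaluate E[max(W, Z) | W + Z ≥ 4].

107/21

P(W + Z ≥ 4) = 7/8.
Summing max(W,Z)·P(x,y) over outcomes with W + Z ≥ 4 gives 107/24.
E[max(W, Z) | W + Z ≥ 4] = (107/24) / (7/8) = 107/21.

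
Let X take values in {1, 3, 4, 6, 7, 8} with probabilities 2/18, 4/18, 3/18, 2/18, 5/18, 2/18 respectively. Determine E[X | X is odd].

P(X is odd) = 11/18.
Σ over the event: 1·1/9 + 3·2/9 + 7·5/18 = 49/18.
E[X | X is odd] = (49/18) / (11/18) = 49/11.

49/11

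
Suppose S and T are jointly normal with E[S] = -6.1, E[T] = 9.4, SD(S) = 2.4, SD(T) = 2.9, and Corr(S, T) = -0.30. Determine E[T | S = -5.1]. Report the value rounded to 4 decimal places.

For a bivariate normal, E[T | S=x] = μ_T + ρ·(σ_T/σ_S)·(x − μ_S).
E[T | S=-5.1] = 9.4 + (-0.30)·(2.9/2.4)·(-5.1 − (-6.1)) = 9.4 + (-0.3625)·(1) = 9.0375.

9.0375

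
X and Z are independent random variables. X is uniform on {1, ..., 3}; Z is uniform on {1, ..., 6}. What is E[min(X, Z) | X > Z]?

Outcomes with X > Z: (2,1), (3,1), (3,2), each with probability 1/18.
E[min(X, Z) | X > Z] = (1 + 1 + 2) / 3 = 4/3.

4/3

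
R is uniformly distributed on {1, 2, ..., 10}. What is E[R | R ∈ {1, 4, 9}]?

14/3

P(R ∈ {1, 4, 9}) = 3/10.
Σ over the event: 1·1/10 + 4·1/10 + 9·1/10 = 7/5.
E[R | R ∈ {1, 4, 9}] = (7/5) / (3/10) = 14/3.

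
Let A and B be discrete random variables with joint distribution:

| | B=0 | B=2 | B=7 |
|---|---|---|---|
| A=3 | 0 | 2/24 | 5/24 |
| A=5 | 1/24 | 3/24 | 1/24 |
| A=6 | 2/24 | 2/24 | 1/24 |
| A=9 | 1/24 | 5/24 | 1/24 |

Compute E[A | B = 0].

P(B = 0) = 1/6.
Σ A·P over the event = 5·(1/24) + 6·(2/24) + 9·(1/24) = 13/12.
E[A | B = 0] = (13/12) / (1/6) = 13/2.

13/2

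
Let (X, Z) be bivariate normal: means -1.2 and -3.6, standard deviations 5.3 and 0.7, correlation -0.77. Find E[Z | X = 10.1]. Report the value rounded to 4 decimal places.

-4.7492

The regression of Z on X has slope ρ·σ_Z/σ_X and passes through (μ_X, μ_Z).
E[Z | X=10.1] = -3.6 + (-0.77)·(0.7/5.3)·(10.1 − (-1.2)) = -3.6 + (-0.1017)·(11.3) = -4.7492.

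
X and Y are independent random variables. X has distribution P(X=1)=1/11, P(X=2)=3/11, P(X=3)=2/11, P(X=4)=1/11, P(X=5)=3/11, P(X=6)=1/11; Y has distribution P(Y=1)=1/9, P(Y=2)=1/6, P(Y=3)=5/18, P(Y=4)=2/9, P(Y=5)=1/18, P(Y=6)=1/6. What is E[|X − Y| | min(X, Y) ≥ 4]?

P(min(X, Y) ≥ 4) = 20/99.
Summing |X−Y|·P(x,y) over outcomes with min(X, Y) ≥ 4 gives 37/198.
E[|X − Y| | min(X, Y) ≥ 4] = (37/198) / (20/99) = 37/40.

37/40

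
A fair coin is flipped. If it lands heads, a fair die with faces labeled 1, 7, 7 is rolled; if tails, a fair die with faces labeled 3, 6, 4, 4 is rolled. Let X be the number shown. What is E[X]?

E[X | heads] = (1+7+7)/3 = 5.
E[X | tails] = (3+6+4+4)/4 = 17/4.
E[X] = (1/2)·(5) + (1/2)·(17/4) = 37/8.

37/8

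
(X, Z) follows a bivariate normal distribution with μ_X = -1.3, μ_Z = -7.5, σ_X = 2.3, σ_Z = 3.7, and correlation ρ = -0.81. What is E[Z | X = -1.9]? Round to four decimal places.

E[Z | X=x] = μ_Z + ρ(σ_Z/σ_X)(x − μ_X) for jointly normal variables.
E[Z | X=-1.9] = -7.5 + (-0.81)·(3.7/2.3)·(-1.9 − (-1.3)) = -7.5 + (-1.303)·(-0.6) = -6.7182.

-6.7182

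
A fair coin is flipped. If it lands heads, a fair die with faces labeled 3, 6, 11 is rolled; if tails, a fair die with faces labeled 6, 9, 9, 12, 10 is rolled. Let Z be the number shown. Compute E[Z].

119/15

E[Z | heads] = (3+6+11)/3 = 20/3.
E[Z | tails] = (6+9+9+12+10)/5 = 46/5.
E[Z] = (1/2)·(20/3) + (1/2)·(46/5) = 119/15.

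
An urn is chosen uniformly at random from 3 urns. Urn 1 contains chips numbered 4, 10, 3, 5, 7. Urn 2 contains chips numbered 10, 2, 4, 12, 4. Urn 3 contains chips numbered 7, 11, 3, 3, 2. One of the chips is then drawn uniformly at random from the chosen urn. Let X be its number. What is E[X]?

E[X | urn 1] = (4+10+3+5+7)/5 = 29/5.
E[X | urn 2] = (10+2+4+12+4)/5 = 32/5.
E[X | urn 3] = (7+11+3+3+2)/5 = 26/5.
E[X] = (1/3)·(29/5) + (1/3)·(32/5) + (1/3)·(26/5) = 29/5.

29/5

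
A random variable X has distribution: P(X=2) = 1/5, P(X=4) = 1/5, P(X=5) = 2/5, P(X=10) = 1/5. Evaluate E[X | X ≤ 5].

4

P(X ≤ 5) = 4/5.
Σ over the event: 2·1/5 + 4·1/5 + 5·2/5 = 16/5.
E[X | X ≤ 5] = (16/5) / (4/5) = 4.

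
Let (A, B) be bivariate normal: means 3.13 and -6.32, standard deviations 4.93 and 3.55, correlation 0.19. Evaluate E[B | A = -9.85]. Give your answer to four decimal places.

-8.0959

The regression of B on A has slope ρ·σ_B/σ_A and passes through (μ_A, μ_B).
E[B | A=-9.85] = -6.32 + (0.19)·(3.55/4.93)·(-9.85 − (3.13)) = -6.32 + (0.13682)·(-12.98) = -8.0959.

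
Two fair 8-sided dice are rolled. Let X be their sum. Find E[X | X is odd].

9

P(X is odd) = 1/2.
Σ over the event: 3·1/32 + 5·1/16 + 7·3/32 + 9·1/8 + 11·3/32 + 13·1/16 + 15·1/32 = 9/2.
E[X | X is odd] = (9/2) / (1/2) = 9.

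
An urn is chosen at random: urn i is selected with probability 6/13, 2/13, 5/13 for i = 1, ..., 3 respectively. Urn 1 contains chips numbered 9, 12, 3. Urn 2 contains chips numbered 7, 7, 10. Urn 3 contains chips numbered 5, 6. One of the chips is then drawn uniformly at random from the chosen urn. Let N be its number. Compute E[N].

183/26

E[N | urn 1] = (9+12+3)/3 = 8.
E[N | urn 2] = (7+7+10)/3 = 8.
E[N | urn 3] = (5+6)/2 = 11/2.
E[N] = (6/13)·(8) + (2/13)·(8) + (5/13)·(11/2) = 183/26.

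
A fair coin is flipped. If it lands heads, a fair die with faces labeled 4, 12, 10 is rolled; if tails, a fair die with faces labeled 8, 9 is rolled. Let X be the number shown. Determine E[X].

E[X | heads] = (4+12+10)/3 = 26/3.
E[X | tails] = (8+9)/2 = 17/2.
By the law of total expectation,
E[X] = (1/2)·(26/3) + (1/2)·(17/2) = 103/12.

103/12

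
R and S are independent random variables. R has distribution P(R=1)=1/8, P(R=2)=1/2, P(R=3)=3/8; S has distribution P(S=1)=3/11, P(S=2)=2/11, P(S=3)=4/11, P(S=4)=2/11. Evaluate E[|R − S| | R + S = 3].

1

P(R + S = 3) = 7/44.
Summing |R−S|·P(x,y) over outcomes with R + S = 3 gives 7/44.
E[|R − S| | R + S = 3] = (7/44) / (7/44) = 1.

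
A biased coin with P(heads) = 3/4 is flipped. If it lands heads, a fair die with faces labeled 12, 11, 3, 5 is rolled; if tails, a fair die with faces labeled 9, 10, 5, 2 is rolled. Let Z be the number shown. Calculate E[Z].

E[Z | heads] = (12+11+3+5)/4 = 31/4.
E[Z | tails] = (9+10+5+2)/4 = 13/2.
By the law of total expectation,
E[Z] = (3/4)·(31/4) + (1/4)·(13/2) = 119/16.

119/16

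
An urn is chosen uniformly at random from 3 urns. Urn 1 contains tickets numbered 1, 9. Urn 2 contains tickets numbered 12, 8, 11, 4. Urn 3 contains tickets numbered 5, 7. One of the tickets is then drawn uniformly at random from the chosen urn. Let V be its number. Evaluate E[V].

E[V | urn 1] = (1+9)/2 = 5.
E[V | urn 2] = (12+8+11+4)/4 = 35/4.
E[V | urn 3] = (5+7)/2 = 6.
By the law of total expectation,
E[V] = (1/3)·(5) + (1/3)·(35/4) + (1/3)·(6) = 79/12.

79/12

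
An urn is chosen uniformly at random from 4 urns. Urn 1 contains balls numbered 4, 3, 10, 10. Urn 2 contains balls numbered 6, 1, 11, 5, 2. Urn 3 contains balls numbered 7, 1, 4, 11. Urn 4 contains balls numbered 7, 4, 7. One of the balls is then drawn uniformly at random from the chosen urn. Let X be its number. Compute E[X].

E[X | urn 1] = (4+3+10+10)/4 = 27/4.
E[X | urn 2] = (6+1+11+5+2)/5 = 5.
E[X | urn 3] = (7+1+4+11)/4 = 23/4.
E[X | urn 4] = (7+4+7)/3 = 6.
E[X] = (1/4)·(27/4) + (1/4)·(5) + (1/4)·(23/4) + (1/4)·(6) = 47/8.

47/8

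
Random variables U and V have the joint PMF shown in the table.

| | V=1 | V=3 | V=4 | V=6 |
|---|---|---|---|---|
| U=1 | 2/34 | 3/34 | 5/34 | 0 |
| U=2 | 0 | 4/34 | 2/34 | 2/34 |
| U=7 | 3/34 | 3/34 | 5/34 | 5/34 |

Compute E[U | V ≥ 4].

P(V ≥ 4) = 19/34.
Σ U·P over the event = 1·(5/34) + 2·(2/34) + 2·(2/34) + 7·(5/34) + 7·(5/34) = 83/34.
E[U | V ≥ 4] = (83/34) / (19/34) = 83/19.

83/19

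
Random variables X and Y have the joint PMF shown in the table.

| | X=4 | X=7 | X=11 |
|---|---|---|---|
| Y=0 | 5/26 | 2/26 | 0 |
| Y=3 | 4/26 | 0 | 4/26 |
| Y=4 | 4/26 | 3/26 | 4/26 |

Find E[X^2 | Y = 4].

P(Y = 4) = 11/26.
Summing X^2·P(X=x,Y=y) over the conditioning event gives 695/26.
E[X^2 | Y = 4] = (695/26) / (11/26) = 695/11.

695/11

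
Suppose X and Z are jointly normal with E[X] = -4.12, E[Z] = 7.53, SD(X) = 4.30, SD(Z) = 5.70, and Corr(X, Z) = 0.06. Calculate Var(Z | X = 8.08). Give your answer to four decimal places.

32.3730

For a bivariate normal, Var(Z | X=x) = σ_Z²(1 − ρ²).
Var(Z | X=8.08) = (5.70)²·(1 − (0.06)²) = 32.49·0.9964 = 32.3730.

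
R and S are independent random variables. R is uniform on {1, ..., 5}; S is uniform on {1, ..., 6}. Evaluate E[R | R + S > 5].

7/2

P(R + S > 5) = 2/3.
Summing R·P(x,y) over outcomes with R + S > 5 gives 7/3.
E[R | R + S > 5] = (7/3) / (2/3) = 7/2.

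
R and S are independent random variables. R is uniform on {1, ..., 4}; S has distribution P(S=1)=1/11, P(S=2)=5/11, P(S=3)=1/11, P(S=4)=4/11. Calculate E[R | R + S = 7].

16/5

P(R + S = 7) = 5/44.
Summing R·P(x,y) over outcomes with R + S = 7 gives 4/11.
E[R | R + S = 7] = (4/11) / (5/44) = 16/5.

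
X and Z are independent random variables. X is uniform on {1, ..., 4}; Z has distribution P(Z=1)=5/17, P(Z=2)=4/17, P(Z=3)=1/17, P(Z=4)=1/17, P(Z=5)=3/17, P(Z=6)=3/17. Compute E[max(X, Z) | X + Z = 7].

P(X + Z = 7) = 2/17.
Summing max(X,Z)·P(x,y) over outcomes with X + Z = 7 gives 41/68.
E[max(X, Z) | X + Z = 7] = (41/68) / (2/17) = 41/8.

41/8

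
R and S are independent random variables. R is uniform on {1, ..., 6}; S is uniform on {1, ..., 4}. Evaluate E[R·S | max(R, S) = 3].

Outcomes with max(R, S) = 3: (1,3), (2,3), (3,1), (3,2), (3,3), each with probability 1/24.
E[R·S | max(R, S) = 3] = (3 + 6 + 3 + 6 + 9) / 5 = 27/5.

27/5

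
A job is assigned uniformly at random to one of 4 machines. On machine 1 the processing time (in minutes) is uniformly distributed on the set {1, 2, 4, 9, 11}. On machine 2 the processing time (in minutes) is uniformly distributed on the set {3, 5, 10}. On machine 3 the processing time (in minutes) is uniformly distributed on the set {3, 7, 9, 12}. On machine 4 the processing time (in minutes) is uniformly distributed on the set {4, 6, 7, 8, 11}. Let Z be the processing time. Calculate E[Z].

E[Z | machine 1] = (1+2+4+9+11)/5 = 27/5.
E[Z | machine 2] = (3+5+10)/3 = 6.
E[Z | machine 3] = (3+7+9+12)/4 = 31/4.
E[Z | machine 4] = (4+6+7+8+11)/5 = 36/5.
E[Z] = (1/4)·(27/5) + (1/4)·(6) + (1/4)·(31/4) + (1/4)·(36/5) = 527/80.

527/80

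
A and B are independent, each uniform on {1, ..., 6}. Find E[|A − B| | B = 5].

11/6

Outcomes with B = 5: (1,5), (2,5), (3,5), (4,5), (5,5), (6,5), each with probability 1/36.
E[|A − B| | B = 5] = (4 + 3 + 2 + 1 + 0 + 1) / 6 = 11/6.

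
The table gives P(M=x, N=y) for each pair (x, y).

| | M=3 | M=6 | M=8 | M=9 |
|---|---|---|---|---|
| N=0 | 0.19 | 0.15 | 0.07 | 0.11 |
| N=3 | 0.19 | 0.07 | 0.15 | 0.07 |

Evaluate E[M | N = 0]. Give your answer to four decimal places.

P(N = 0) = 0.52.
Summing M·P(M=x,N=y) over the conditioning event gives 3.02.
E[M | N = 0] = (3.02) / (0.52) = 5.8077.

5.8077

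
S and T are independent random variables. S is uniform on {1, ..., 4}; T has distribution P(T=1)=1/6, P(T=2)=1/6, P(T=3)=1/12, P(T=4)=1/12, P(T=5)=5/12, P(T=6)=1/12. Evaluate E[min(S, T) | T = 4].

5/2

P(T = 4) = 1/12.
Summing min(S,T)·P(x,y) over outcomes with T = 4 gives 5/24.
E[min(S, T) | T = 4] = (5/24) / (1/12) = 5/2.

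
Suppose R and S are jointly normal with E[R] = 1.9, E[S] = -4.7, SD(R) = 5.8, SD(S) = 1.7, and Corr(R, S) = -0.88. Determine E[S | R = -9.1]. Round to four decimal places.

E[S | R=x] = μ_S + ρ(σ_S/σ_R)(x − μ_R) for jointly normal variables.
E[S | R=-9.1] = -4.7 + (-0.88)·(1.7/5.8)·(-9.1 − (1.9)) = -4.7 + (-0.25793)·(-11) = -1.8628.

-1.8628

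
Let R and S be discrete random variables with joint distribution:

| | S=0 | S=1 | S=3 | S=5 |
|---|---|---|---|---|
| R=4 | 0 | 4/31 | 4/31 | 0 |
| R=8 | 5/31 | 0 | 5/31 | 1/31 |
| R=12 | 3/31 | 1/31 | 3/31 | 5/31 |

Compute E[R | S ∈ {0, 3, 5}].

118/13

P(S ∈ {0, 3, 5}) = 26/31.
Σ R·P over the event = 4·(4/31) + 8·(5/31) + 8·(5/31) + 8·(1/31) + 12·(3/31) + 12·(3/31) + 12·(5/31) = 236/31.
E[R | S ∈ {0, 3, 5}] = (236/31) / (26/31) = 118/13.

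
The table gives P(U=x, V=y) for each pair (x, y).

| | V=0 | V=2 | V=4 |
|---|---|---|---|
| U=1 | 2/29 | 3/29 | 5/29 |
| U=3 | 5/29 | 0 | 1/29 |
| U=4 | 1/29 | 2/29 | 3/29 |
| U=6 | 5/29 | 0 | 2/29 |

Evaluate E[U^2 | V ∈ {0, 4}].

P(V ∈ {0, 4}) = 24/29.
Summing U^2·P(U=x,V=y) over the conditioning event gives 13.
E[U^2 | V ∈ {0, 4}] = (13) / (24/29) = 377/24.

377/24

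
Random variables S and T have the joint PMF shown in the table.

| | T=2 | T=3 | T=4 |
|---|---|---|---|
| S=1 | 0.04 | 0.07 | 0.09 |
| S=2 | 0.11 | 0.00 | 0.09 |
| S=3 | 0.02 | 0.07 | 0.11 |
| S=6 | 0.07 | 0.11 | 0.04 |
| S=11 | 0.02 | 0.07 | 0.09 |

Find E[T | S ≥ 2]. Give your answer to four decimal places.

3.1375

P(S ≥ 2) = 0.80.
Summing T·P(S=x,T=y) over the conditioning event gives 2.51.
E[T | S ≥ 2] = (2.51) / (0.80) = 3.1375.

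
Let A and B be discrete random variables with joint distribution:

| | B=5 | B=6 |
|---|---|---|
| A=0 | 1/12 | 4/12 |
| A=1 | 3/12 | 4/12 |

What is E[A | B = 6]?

1/2

P(B = 6) = 2/3.
Summing A·P(A=x,B=y) over the conditioning event gives 1/3.
E[A | B = 6] = (1/3) / (2/3) = 1/2.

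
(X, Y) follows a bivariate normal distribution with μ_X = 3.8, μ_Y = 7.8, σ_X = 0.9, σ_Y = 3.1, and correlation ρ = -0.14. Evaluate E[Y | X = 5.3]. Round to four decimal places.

For a bivariate normal, E[Y | X=x] = μ_Y + ρ·(σ_Y/σ_X)·(x − μ_X).
E[Y | X=5.3] = 7.8 + (-0.14)·(3.1/0.9)·(5.3 − (3.8)) = 7.8 + (-0.48222)·(1.5) = 7.0767.

7.0767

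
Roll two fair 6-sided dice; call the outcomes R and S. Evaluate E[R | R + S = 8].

4

Outcomes with R + S = 8: (2,6), (3,5), (4,4), (5,3), (6,2), each with probability 1/36.
E[R | R + S = 8] = (2 + 3 + 4 + 5 + 6) / 5 = 4.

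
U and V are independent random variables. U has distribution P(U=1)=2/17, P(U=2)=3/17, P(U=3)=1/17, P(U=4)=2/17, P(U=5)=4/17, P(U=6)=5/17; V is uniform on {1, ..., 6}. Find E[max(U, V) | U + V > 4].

463/89

P(U + V > 4) = 89/102.
Summing max(U,V)·P(x,y) over outcomes with U + V > 4 gives 463/102.
E[max(U, V) | U + V > 4] = (463/102) / (89/102) = 463/89.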